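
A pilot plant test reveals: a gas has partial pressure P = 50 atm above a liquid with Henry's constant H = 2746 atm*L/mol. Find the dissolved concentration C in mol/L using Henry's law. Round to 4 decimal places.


C = P / H
C = 50 / 2746
C = 0.0182 mol/L


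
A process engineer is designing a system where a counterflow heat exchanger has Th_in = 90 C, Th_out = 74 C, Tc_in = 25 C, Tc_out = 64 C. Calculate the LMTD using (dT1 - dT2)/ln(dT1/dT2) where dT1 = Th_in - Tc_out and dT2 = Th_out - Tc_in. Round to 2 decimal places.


dT1 = Th_in - Tc_out = 90 - 64 = 26
dT2 = Th_out - Tc_in = 74 - 25 = 49
LMTD = (dT1 - dT2) / ln(dT1/dT2)
LMTD = (26 - 49) / ln(26/49)
LMTD = 36.29 K


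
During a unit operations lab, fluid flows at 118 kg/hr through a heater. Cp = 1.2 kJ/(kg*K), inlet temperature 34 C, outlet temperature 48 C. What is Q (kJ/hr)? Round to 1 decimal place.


Q = m_dot * Cp * (T2 - T1)
Q = 118 * 1.2 * (48 - 34)
Q = 118 * 1.2 * 14
Q = 1982.4 kJ/hr


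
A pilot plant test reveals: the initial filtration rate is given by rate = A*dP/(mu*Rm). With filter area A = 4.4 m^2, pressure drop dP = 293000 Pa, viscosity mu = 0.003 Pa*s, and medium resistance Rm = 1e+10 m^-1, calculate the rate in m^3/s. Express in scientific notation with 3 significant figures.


rate = A * dP / (mu * Rm)
rate = 4.4 * 293000 / (0.003 * 1e+10)
rate = 1289200.0 / 3.000e+07
rate = 4.30e-02 m^3/s


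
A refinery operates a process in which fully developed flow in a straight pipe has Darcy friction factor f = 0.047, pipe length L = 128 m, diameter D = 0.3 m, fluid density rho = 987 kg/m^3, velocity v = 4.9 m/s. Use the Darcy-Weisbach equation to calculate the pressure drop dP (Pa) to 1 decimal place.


dP = f * (L/D) * (rho*v^2/2)
dP = 0.047 * (128/0.3) * (987*4.9^2/2)
L/D = 426.66666667
rho*v^2/2 = 987*24.01/2 = 11848.935
dP = 0.047 * 426.66666667 * 11848.935
dP = 237610.6 Pa


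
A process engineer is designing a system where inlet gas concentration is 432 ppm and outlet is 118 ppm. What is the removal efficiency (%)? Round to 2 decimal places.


Efficiency = (G_in - G_out) / G_in * 100%
Efficiency = (432 - 118) / 432 * 100
Efficiency = 314 / 432 * 100
Efficiency = 72.69%


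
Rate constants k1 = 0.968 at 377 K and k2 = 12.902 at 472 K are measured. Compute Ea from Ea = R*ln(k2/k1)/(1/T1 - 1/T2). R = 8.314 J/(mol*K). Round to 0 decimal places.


Ea = R * ln(k2/k1) / (1/T1 - 1/T2)
ln(k2/k1) = ln(12.902/0.968) = 2.5899055
1/T1 - 1/T2 = 1/377 - 1/472 = 0.000533875826
Ea = 8.314 * 2.5899055 / 0.000533875826
Ea = 40332 J/mol


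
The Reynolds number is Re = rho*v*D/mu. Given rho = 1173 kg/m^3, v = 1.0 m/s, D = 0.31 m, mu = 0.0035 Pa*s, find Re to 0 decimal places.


Re = rho * v * D / mu
Re = 1173 * 1.0 * 0.31 / 0.0035
Re = 363.63 / 0.0035
Re = 103894


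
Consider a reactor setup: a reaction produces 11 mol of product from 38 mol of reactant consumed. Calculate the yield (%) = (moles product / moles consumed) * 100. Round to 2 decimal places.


Yield = (moles product / moles consumed) * 100%
Yield = (11 / 38) * 100
Yield = 0.2895 * 100
Yield = 28.95%


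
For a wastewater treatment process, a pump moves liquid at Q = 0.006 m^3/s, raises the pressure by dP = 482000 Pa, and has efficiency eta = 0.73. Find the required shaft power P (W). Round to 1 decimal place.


P = Q * dP / eta
P = 0.006 * 482000 / 0.73
P = 2892.0 / 0.73
P = 3961.6 W


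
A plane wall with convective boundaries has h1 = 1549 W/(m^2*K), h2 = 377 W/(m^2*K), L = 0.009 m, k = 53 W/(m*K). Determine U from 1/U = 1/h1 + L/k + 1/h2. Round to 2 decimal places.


1/U = 1/h1 + L/k + 1/h2
1/U = 1/1549 + 0.009/53 + 1/377
1/U = 0.0006455778 + 0.0001698113 + 0.0026525199
1/U = 0.003467909
U = 288.36 W/(m^2*K)


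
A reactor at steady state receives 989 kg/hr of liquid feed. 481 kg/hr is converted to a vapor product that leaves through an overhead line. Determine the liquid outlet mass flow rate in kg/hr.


Steady-state mass balance on the main outlet: F_out = F_in - F_removed
F_out = 989 - 481
F_out = 508 kg/hr


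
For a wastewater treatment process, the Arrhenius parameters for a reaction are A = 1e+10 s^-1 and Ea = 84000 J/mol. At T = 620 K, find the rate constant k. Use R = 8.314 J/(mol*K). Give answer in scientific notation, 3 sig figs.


k = A * exp(-Ea/(R*T))
k = 1e+10 * exp(-84000 / (8.314 * 620))
k = 1e+10 * exp(-16.295871)
k = 8.37e+02


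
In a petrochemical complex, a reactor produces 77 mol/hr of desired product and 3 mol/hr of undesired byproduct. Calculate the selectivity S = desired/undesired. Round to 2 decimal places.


S = desired product rate / undesired product rate
S = 77 / 3
S = 25.67


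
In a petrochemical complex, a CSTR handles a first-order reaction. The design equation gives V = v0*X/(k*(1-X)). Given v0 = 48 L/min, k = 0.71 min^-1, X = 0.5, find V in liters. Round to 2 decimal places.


V = v0 * X / (k * (1 - X))
V = 48 * 0.5 / (0.71 * (1 - 0.5))
V = 24.0 / (0.71 * 0.5)
V = 24.0 / 0.355
V = 67.61 L


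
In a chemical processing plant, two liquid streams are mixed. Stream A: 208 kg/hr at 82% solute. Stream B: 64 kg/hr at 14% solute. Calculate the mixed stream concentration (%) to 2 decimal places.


Mass balance on solute: F1*x1 + F2*x2 = F3*x3
F3 = F1 + F2 = 208 + 64 = 272 kg/hr
x3 = (F1*x1 + F2*x2)/F3
x3 = (208*0.82 + 64*0.14) / 272
x3 = 66.00%


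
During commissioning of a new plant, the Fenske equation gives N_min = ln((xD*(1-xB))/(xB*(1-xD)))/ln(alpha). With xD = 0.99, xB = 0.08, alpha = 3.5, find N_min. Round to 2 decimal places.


N_min = ln((xD*(1-xB))/(xB*(1-xD))) / ln(alpha)
Numerator inside ln: 0.9108 / 0.0008 = 1138.5
ln(1138.5) = 7.037467
ln(alpha) = ln(3.5) = 1.252763
N_min = 7.037467 / 1.252763 = 5.62


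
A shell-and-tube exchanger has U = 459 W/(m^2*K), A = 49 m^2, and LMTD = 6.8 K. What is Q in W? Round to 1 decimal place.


Q = U * A * LMTD
Q = 459 * 49 * 6.8
Q = 152938.8 W


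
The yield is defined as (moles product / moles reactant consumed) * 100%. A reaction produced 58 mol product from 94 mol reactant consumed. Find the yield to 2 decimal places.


Yield = (moles product / moles consumed) * 100%
Yield = (58 / 94) * 100
Yield = 0.617 * 100
Yield = 61.70%


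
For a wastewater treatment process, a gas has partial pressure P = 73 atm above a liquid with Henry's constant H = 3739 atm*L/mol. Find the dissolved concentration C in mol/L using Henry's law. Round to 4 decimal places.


C = P / H
C = 73 / 3739
C = 0.0195 mol/L


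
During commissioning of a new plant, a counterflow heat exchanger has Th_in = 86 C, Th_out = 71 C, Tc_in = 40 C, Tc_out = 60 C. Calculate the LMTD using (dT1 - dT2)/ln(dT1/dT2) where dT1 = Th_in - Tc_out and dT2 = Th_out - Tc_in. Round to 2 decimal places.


dT1 = Th_in - Tc_out = 86 - 60 = 26
dT2 = Th_out - Tc_in = 71 - 40 = 31
LMTD = (dT1 - dT2) / ln(dT1/dT2)
LMTD = (26 - 31) / ln(26/31)
LMTD = 28.43 K


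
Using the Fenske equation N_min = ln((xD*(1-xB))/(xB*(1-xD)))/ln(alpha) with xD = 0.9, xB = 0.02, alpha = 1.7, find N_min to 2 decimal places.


N_min = ln((xD*(1-xB))/(xB*(1-xD))) / ln(alpha)
Numerator inside ln: 0.882 / 0.002 = 441.0
ln(441.0) = 6.089045
ln(alpha) = ln(1.7) = 0.530628
N_min = 6.089045 / 0.530628 = 11.48


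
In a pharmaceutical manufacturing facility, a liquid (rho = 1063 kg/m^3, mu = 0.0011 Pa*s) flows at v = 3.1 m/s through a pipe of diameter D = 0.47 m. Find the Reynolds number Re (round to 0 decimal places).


Re = rho * v * D / mu
Re = 1063 * 3.1 * 0.47 / 0.0011
Re = 1548.791 / 0.0011
Re = 1407992


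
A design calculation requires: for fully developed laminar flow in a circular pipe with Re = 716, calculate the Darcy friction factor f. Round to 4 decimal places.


f = 64 / Re
f = 64 / 716
f = 0.0894


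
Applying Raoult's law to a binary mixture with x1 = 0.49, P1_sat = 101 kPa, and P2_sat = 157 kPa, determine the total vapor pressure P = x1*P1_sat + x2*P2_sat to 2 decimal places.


P = x1*P1_sat + x2*P2_sat
x2 = 1 - x1 = 1 - 0.49 = 0.51
P = 0.49*101 + 0.51*157
P = 49.49 + 80.07
P = 129.56 kPa


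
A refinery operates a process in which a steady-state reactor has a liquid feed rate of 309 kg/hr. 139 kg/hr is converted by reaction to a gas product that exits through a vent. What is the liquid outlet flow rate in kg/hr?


Steady-state mass balance on the main outlet: F_out = F_in - F_removed
F_out = 309 - 139
F_out = 170 kg/hr


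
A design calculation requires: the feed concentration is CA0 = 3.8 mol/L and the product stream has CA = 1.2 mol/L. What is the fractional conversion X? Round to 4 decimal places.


X = (CA0 - CA) / CA0
X = (3.8 - 1.2) / 3.8
X = 2.6 / 3.8
X = 0.6842


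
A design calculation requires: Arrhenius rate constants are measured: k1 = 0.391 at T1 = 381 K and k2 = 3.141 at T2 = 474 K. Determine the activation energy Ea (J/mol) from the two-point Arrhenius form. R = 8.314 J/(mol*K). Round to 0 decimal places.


Ea = R * ln(k2/k1) / (1/T1 - 1/T2)
ln(k2/k1) = ln(3.141/0.391) = 2.0835889
1/T1 - 1/T2 = 1/381 - 1/474 = 0.000514967275
Ea = 8.314 * 2.0835889 / 0.000514967275
Ea = 33639 J/mol


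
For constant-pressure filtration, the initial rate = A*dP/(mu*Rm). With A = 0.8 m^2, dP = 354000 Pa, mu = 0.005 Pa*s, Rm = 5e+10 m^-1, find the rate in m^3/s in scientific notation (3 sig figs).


rate = A * dP / (mu * Rm)
rate = 0.8 * 354000 / (0.005 * 5e+10)
rate = 283200.0 / 2.500e+08
rate = 1.13e-03 m^3/s


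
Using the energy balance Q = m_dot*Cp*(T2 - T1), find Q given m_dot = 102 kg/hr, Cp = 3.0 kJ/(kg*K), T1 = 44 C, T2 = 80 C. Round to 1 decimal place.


Q = m_dot * Cp * (T2 - T1)
Q = 102 * 3.0 * (80 - 44)
Q = 102 * 3.0 * 36
Q = 11016.0 kJ/hr


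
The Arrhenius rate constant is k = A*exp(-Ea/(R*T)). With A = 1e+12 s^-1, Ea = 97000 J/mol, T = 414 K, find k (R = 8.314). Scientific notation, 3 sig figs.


k = A * exp(-Ea/(R*T))
k = 1e+12 * exp(-97000 / (8.314 * 414))
k = 1e+12 * exp(-28.181323)
k = 5.77e-01


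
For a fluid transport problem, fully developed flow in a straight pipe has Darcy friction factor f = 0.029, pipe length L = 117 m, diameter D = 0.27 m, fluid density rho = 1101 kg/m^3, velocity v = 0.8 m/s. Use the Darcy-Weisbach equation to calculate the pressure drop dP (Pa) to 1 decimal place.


dP = f * (L/D) * (rho*v^2/2)
dP = 0.029 * (117/0.27) * (1101*0.8^2/2)
L/D = 433.33333333
rho*v^2/2 = 1101*0.64/2 = 352.32
dP = 0.029 * 433.33333333 * 352.32
dP = 4427.5 Pa


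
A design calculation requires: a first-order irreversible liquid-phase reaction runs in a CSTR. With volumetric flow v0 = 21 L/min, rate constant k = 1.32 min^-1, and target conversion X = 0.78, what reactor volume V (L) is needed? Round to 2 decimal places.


V = v0 * X / (k * (1 - X))
V = 21 * 0.78 / (1.32 * (1 - 0.78))
V = 16.38 / (1.32 * 0.22)
V = 16.38 / 0.2904
V = 56.40 L


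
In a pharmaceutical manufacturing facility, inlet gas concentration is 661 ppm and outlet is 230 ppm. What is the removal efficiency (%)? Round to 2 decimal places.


Efficiency = (G_in - G_out) / G_in * 100%
Efficiency = (661 - 230) / 661 * 100
Efficiency = 431 / 661 * 100
Efficiency = 65.20%


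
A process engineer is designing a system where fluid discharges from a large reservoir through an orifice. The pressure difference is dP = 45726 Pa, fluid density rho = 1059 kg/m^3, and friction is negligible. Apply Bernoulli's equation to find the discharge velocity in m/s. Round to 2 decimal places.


v = sqrt(2*dP/rho)
v = sqrt(2*45726/1059)
v = sqrt(86.356941)
v = 9.29 m/s


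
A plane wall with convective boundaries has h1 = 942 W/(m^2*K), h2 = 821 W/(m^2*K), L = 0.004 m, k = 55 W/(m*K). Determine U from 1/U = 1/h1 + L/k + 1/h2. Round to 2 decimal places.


1/U = 1/h1 + L/k + 1/h2
1/U = 1/942 + 0.004/55 + 1/821
1/U = 0.0010615711 + 7.27273e-05 + 0.0012180268
1/U = 0.0023523252
U = 425.11 W/(m^2*K)


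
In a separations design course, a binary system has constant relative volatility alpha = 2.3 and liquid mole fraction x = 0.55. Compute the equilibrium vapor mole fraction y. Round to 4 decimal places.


y = alpha*x / (1 + (alpha-1)*x)
y = 2.3*0.55 / (1 + (2.3-1)*0.55)
y = 1.265 / (1 + 0.715)
y = 1.265 / 1.715
y = 0.7376


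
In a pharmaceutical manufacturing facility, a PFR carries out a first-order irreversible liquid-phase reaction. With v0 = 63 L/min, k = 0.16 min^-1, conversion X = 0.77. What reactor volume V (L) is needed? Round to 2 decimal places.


V = (v0/k) * ln(1/(1-X))
V = (63/0.16) * ln(1/(1-0.77))
V = 393.75 * ln(4.347826)
V = 393.75 * 1.469676
V = 578.68 L


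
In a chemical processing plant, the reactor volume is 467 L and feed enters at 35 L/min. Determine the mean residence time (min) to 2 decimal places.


tau = V / v0
tau = 467 / 35
tau = 13.34 min


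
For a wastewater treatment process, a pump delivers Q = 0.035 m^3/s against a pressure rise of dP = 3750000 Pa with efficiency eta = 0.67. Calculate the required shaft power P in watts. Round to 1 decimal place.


P = Q * dP / eta
P = 0.035 * 3750000 / 0.67
P = 131250.0 / 0.67
P = 195895.5 W


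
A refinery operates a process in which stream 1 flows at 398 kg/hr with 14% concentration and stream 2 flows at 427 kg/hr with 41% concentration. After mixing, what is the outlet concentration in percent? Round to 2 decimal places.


Mass balance on solute: F1*x1 + F2*x2 = F3*x3
F3 = F1 + F2 = 398 + 427 = 825 kg/hr
x3 = (F1*x1 + F2*x2)/F3
x3 = (398*0.14 + 427*0.41) / 825
x3 = 27.97%


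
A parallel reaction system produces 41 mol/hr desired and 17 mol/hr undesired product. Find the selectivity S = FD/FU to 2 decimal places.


S = desired product rate / undesired product rate
S = 41 / 17
S = 2.41


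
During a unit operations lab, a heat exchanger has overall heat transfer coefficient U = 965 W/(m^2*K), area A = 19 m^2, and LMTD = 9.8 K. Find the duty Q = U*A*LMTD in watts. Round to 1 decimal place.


Q = U * A * LMTD
Q = 965 * 19 * 9.8
Q = 179683.0 W


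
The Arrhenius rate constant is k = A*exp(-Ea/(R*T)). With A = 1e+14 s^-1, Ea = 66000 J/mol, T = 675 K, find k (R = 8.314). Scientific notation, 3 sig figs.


k = A * exp(-Ea/(R*T))
k = 1e+14 * exp(-66000 / (8.314 * 675))
k = 1e+14 * exp(-11.760618)
k = 7.81e+08


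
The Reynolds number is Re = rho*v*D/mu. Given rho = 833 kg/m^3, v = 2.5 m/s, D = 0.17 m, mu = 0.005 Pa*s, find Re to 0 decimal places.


Re = rho * v * D / mu
Re = 833 * 2.5 * 0.17 / 0.005
Re = 354.025 / 0.005
Re = 70805


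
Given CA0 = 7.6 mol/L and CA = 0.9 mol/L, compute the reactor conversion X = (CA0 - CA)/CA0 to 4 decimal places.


X = (CA0 - CA) / CA0
X = (7.6 - 0.9) / 7.6
X = 6.7 / 7.6
X = 0.8816


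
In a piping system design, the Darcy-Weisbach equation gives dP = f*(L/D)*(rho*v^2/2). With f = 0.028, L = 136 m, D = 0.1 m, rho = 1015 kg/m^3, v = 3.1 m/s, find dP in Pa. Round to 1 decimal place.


dP = f * (L/D) * (rho*v^2/2)
dP = 0.028 * (136/0.1) * (1015*3.1^2/2)
L/D = 1360.0
rho*v^2/2 = 1015*9.61/2 = 4877.075
dP = 0.028 * 1360.0 * 4877.075
dP = 185719.0 Pa


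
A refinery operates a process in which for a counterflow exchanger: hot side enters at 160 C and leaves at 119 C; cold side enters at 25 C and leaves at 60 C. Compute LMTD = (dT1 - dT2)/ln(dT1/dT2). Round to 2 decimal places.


dT1 = Th_in - Tc_out = 160 - 60 = 100
dT2 = Th_out - Tc_in = 119 - 25 = 94
LMTD = (dT1 - dT2) / ln(dT1/dT2)
LMTD = (100 - 94) / ln(100/94)
LMTD = 96.97 K


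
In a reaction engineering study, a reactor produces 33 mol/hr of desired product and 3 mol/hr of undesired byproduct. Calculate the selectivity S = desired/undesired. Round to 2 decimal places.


S = desired product rate / undesired product rate
S = 33 / 3
S = 11.00


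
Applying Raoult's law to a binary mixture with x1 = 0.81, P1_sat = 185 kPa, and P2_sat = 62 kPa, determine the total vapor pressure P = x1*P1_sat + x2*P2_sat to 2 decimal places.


P = x1*P1_sat + x2*P2_sat
x2 = 1 - x1 = 1 - 0.81 = 0.19
P = 0.81*185 + 0.19*62
P = 149.85 + 11.78
P = 161.63 kPa


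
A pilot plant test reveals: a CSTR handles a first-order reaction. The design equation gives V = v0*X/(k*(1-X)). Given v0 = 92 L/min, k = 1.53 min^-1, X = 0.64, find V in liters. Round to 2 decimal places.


V = v0 * X / (k * (1 - X))
V = 92 * 0.64 / (1.53 * (1 - 0.64))
V = 58.88 / (1.53 * 0.36)
V = 58.88 / 0.5508
V = 106.90 L


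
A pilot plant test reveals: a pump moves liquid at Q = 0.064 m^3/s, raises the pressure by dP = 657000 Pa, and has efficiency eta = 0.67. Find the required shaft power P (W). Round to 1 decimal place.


P = Q * dP / eta
P = 0.064 * 657000 / 0.67
P = 42048.0 / 0.67
P = 62758.2 W


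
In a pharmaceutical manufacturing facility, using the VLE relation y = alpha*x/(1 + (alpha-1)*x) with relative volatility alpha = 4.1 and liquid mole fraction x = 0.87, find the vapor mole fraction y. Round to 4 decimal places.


y = alpha*x / (1 + (alpha-1)*x)
y = 4.1*0.87 / (1 + (4.1-1)*0.87)
y = 3.567 / (1 + 2.697)
y = 3.567 / 3.697
y = 0.9648


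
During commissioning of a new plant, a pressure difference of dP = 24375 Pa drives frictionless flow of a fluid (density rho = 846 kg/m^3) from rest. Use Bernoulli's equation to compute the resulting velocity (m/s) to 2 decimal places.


v = sqrt(2*dP/rho)
v = sqrt(2*24375/846)
v = sqrt(57.624113)
v = 7.59 m/s


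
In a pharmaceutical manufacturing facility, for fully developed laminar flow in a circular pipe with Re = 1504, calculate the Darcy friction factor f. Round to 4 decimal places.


f = 64 / Re
f = 64 / 1504
f = 0.0426


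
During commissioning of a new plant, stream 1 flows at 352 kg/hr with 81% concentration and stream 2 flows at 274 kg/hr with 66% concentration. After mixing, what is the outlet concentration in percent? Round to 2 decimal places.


Mass balance on solute: F1*x1 + F2*x2 = F3*x3
F3 = F1 + F2 = 352 + 274 = 626 kg/hr
x3 = (F1*x1 + F2*x2)/F3
x3 = (352*0.81 + 274*0.66) / 626
x3 = 74.43%


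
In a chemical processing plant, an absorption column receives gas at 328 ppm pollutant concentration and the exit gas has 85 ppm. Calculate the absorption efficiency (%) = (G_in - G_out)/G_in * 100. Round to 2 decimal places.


Efficiency = (G_in - G_out) / G_in * 100%
Efficiency = (328 - 85) / 328 * 100
Efficiency = 243 / 328 * 100
Efficiency = 74.09%


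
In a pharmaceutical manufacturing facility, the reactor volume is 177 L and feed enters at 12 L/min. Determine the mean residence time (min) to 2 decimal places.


tau = V / v0
tau = 177 / 12
tau = 14.75 min


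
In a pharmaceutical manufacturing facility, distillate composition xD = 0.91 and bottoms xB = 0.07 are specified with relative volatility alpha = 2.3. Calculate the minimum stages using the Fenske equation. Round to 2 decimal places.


N_min = ln((xD*(1-xB))/(xB*(1-xD))) / ln(alpha)
Numerator inside ln: 0.8463 / 0.0063 = 134.333333
ln(134.333333) = 4.900324
ln(alpha) = ln(2.3) = 0.832909
N_min = 4.900324 / 0.832909 = 5.88


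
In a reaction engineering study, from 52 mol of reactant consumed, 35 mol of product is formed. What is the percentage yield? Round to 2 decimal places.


Yield = (moles product / moles consumed) * 100%
Yield = (35 / 52) * 100
Yield = 0.6731 * 100
Yield = 67.31%


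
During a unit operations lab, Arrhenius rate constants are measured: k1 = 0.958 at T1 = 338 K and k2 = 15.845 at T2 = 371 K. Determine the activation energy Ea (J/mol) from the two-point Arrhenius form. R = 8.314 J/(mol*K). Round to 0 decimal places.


Ea = R * ln(k2/k1) / (1/T1 - 1/T2)
ln(k2/k1) = ln(15.845/0.958) = 2.8057615
1/T1 - 1/T2 = 1/338 - 1/371 = 0.000263162092
Ea = 8.314 * 2.8057615 / 0.000263162092
Ea = 88642 J/mol


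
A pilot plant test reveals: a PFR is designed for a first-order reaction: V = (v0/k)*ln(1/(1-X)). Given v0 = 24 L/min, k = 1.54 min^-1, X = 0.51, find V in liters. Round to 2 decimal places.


V = (v0/k) * ln(1/(1-X))
V = (24/1.54) * ln(1/(1-0.51))
V = 15.584416 * ln(2.040816)
V = 15.584416 * 0.71335
V = 11.12 L


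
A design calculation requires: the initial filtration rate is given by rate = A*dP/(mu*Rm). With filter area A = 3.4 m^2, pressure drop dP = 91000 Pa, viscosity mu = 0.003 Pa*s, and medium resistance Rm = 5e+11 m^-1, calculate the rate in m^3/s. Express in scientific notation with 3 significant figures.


rate = A * dP / (mu * Rm)
rate = 3.4 * 91000 / (0.003 * 5e+11)
rate = 309400.0 / 1.500e+09
rate = 2.06e-04 m^3/s


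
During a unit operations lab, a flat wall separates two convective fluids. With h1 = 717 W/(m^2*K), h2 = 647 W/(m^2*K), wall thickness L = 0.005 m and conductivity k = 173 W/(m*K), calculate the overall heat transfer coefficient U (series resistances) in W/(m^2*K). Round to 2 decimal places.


1/U = 1/h1 + L/k + 1/h2
1/U = 1/717 + 0.005/173 + 1/647
1/U = 0.0013947001 + 2.89017e-05 + 0.0015455951
1/U = 0.0029691969
U = 336.79 W/(m^2*K)


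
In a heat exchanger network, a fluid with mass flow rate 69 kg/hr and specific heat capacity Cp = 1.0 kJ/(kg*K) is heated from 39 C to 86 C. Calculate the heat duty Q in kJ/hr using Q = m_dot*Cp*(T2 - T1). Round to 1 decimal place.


Q = m_dot * Cp * (T2 - T1)
Q = 69 * 1.0 * (86 - 39)
Q = 69 * 1.0 * 47
Q = 3243.0 kJ/hr


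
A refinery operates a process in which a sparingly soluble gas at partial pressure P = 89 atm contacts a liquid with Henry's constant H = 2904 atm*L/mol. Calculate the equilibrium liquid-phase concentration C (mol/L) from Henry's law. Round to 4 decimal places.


C = P / H
C = 89 / 2904
C = 0.0306 mol/L


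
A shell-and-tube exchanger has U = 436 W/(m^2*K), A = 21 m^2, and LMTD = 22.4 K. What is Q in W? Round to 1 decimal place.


Q = U * A * LMTD
Q = 436 * 21 * 22.4
Q = 205094.4 W


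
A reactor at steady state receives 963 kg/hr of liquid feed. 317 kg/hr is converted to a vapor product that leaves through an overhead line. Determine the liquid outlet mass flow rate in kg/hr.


Steady-state mass balance on the main outlet: F_out = F_in - F_removed
F_out = 963 - 317
F_out = 646 kg/hr


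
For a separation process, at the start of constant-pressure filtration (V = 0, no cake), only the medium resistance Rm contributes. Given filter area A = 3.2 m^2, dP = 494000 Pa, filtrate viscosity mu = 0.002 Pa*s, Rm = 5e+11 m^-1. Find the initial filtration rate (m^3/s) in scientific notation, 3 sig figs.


rate = A * dP / (mu * Rm)
rate = 3.2 * 494000 / (0.002 * 5e+11)
rate = 1580800.0 / 1.000e+09
rate = 1.58e-03 m^3/s


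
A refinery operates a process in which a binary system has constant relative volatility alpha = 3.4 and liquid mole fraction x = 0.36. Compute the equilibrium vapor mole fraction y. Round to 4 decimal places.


y = alpha*x / (1 + (alpha-1)*x)
y = 3.4*0.36 / (1 + (3.4-1)*0.36)
y = 1.224 / (1 + 0.864)
y = 1.224 / 1.864
y = 0.6567


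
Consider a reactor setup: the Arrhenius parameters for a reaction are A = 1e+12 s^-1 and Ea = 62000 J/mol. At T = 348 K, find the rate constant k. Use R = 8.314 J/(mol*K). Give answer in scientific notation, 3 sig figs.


k = A * exp(-Ea/(R*T))
k = 1e+12 * exp(-62000 / (8.314 * 348))
k = 1e+12 * exp(-21.429026)
k = 4.94e+02


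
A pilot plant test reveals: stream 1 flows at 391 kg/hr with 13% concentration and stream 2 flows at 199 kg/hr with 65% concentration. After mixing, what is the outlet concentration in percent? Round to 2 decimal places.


Mass balance on solute: F1*x1 + F2*x2 = F3*x3
F3 = F1 + F2 = 391 + 199 = 590 kg/hr
x3 = (F1*x1 + F2*x2)/F3
x3 = (391*0.13 + 199*0.65) / 590
x3 = 30.54%


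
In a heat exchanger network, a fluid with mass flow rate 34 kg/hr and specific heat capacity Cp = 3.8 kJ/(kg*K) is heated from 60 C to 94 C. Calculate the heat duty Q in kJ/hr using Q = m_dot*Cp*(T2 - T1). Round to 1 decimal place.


Q = m_dot * Cp * (T2 - T1)
Q = 34 * 3.8 * (94 - 60)
Q = 34 * 3.8 * 34
Q = 4392.8 kJ/hr


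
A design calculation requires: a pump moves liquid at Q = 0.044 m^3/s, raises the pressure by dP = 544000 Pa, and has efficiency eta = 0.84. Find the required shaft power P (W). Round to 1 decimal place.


P = Q * dP / eta
P = 0.044 * 544000 / 0.84
P = 23936.0 / 0.84
P = 28495.2 W


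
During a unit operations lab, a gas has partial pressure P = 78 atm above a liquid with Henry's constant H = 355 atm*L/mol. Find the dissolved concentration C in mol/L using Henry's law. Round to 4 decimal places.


C = P / H
C = 78 / 355
C = 0.2197 mol/L


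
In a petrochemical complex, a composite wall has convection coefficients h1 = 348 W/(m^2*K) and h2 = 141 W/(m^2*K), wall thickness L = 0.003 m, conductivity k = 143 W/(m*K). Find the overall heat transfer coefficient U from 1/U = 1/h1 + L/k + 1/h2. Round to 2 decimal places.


1/U = 1/h1 + L/k + 1/h2
1/U = 1/348 + 0.003/143 + 1/141
1/U = 0.0028735632 + 2.0979e-05 + 0.0070921986
1/U = 0.0099867408
U = 100.13 W/(m^2*K)


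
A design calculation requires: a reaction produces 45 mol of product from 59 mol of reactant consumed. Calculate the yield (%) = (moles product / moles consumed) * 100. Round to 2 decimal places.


Yield = (moles product / moles consumed) * 100%
Yield = (45 / 59) * 100
Yield = 0.7627 * 100
Yield = 76.27%


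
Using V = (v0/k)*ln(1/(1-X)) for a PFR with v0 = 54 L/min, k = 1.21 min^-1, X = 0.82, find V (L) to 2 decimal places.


V = (v0/k) * ln(1/(1-X))
V = (54/1.21) * ln(1/(1-0.82))
V = 44.628099 * ln(5.555556)
V = 44.628099 * 1.714799
V = 76.53 L


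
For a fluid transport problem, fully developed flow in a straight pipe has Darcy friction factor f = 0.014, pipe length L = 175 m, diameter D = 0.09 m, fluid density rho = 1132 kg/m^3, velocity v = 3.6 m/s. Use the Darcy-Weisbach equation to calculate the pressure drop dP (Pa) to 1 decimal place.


dP = f * (L/D) * (rho*v^2/2)
dP = 0.014 * (175/0.09) * (1132*3.6^2/2)
L/D = 1944.44444444
rho*v^2/2 = 1132*12.96/2 = 7335.36
dP = 0.014 * 1944.44444444 * 7335.36
dP = 199684.8 Pa


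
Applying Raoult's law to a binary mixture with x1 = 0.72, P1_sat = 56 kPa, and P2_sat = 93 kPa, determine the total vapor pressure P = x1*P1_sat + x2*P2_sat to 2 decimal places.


P = x1*P1_sat + x2*P2_sat
x2 = 1 - x1 = 1 - 0.72 = 0.28
P = 0.72*56 + 0.28*93
P = 40.32 + 26.04
P = 66.36 kPa


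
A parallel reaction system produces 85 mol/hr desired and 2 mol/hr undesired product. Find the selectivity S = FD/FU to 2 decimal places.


S = desired product rate / undesired product rate
S = 85 / 2
S = 42.50


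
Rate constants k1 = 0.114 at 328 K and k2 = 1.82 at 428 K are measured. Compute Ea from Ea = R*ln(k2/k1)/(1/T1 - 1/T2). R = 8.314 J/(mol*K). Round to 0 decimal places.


Ea = R * ln(k2/k1) / (1/T1 - 1/T2)
ln(k2/k1) = ln(1.82/0.114) = 2.7703933
1/T1 - 1/T2 = 1/328 - 1/428 = 0.00071233189
Ea = 8.314 * 2.7703933 / 0.00071233189
Ea = 32335 J/mol


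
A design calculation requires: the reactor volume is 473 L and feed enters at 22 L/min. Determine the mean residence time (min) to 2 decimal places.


tau = V / v0
tau = 473 / 22
tau = 21.50 min


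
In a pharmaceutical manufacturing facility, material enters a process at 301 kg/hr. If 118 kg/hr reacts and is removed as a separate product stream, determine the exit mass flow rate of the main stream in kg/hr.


Steady-state mass balance on the main outlet: F_out = F_in - F_removed
F_out = 301 - 118
F_out = 183 kg/hr


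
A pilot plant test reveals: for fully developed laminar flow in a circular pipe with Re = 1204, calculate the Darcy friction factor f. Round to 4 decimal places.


f = 64 / Re
f = 64 / 1204
f = 0.0532


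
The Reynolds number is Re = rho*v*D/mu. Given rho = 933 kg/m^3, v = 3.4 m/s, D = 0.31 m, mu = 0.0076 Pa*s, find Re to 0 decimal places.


Re = rho * v * D / mu
Re = 933 * 3.4 * 0.31 / 0.0076
Re = 983.382 / 0.0076
Re = 129392


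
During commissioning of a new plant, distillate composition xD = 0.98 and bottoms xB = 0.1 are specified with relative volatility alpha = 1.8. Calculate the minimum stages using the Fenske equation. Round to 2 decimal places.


N_min = ln((xD*(1-xB))/(xB*(1-xD))) / ln(alpha)
Numerator inside ln: 0.882 / 0.002 = 441.0
ln(441.0) = 6.089045
ln(alpha) = ln(1.8) = 0.587787
N_min = 6.089045 / 0.587787 = 10.36


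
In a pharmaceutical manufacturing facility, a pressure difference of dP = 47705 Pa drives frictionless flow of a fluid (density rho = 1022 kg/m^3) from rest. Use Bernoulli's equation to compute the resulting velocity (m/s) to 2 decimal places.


v = sqrt(2*dP/rho)
v = sqrt(2*47705/1022)
v = sqrt(93.356164)
v = 9.66 m/s


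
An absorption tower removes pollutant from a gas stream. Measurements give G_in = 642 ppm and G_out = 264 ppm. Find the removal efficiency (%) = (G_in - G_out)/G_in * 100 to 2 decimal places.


Efficiency = (G_in - G_out) / G_in * 100%
Efficiency = (642 - 264) / 642 * 100
Efficiency = 378 / 642 * 100
Efficiency = 58.88%


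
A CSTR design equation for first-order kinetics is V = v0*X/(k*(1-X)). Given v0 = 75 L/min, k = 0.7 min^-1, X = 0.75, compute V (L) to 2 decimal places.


V = v0 * X / (k * (1 - X))
V = 75 * 0.75 / (0.7 * (1 - 0.75))
V = 56.25 / (0.7 * 0.25)
V = 56.25 / 0.175
V = 321.43 L


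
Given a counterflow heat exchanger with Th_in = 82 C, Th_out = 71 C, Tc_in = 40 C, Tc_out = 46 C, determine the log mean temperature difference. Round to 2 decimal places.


dT1 = Th_in - Tc_out = 82 - 46 = 36
dT2 = Th_out - Tc_in = 71 - 40 = 31
LMTD = (dT1 - dT2) / ln(dT1/dT2)
LMTD = (36 - 31) / ln(36/31)
LMTD = 33.44 K


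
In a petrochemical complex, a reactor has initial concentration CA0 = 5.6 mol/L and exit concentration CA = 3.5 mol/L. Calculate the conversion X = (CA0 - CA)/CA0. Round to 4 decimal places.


X = (CA0 - CA) / CA0
X = (5.6 - 3.5) / 5.6
X = 2.1 / 5.6
X = 0.3750


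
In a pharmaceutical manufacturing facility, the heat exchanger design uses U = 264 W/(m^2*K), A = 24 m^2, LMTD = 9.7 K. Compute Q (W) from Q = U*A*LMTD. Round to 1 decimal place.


Q = U * A * LMTD
Q = 264 * 24 * 9.7
Q = 61459.2 W


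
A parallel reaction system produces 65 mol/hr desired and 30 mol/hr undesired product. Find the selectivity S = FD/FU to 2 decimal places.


S = desired product rate / undesired product rate
S = 65 / 30
S = 2.17


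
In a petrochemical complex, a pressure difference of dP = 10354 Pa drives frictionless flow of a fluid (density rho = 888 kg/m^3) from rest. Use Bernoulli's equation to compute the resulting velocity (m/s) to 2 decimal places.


v = sqrt(2*dP/rho)
v = sqrt(2*10354/888)
v = sqrt(23.31982)
v = 4.83 m/s


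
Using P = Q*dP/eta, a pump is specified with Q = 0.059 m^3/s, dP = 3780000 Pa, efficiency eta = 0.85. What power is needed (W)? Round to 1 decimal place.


P = Q * dP / eta
P = 0.059 * 3780000 / 0.85
P = 223020.0 / 0.85
P = 262376.5 W


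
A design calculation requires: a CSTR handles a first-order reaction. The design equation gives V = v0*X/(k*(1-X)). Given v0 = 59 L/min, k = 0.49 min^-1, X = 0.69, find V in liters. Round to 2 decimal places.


V = v0 * X / (k * (1 - X))
V = 59 * 0.69 / (0.49 * (1 - 0.69))
V = 40.71 / (0.49 * 0.31)
V = 40.71 / 0.1519
V = 268.01 L


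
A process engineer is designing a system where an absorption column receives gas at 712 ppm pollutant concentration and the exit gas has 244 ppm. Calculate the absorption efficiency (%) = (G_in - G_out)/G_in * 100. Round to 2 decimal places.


Efficiency = (G_in - G_out) / G_in * 100%
Efficiency = (712 - 244) / 712 * 100
Efficiency = 468 / 712 * 100
Efficiency = 65.73%


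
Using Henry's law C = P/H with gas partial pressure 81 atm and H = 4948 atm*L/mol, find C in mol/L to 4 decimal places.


C = P / H
C = 81 / 4948
C = 0.0164 mol/L


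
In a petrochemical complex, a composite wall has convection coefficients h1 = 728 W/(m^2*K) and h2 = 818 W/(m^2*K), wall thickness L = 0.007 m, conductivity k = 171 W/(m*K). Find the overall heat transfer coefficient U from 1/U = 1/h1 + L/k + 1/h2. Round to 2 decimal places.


1/U = 1/h1 + L/k + 1/h2
1/U = 1/728 + 0.007/171 + 1/818
1/U = 0.0013736264 + 4.09357e-05 + 0.0012224939
1/U = 0.002637056
U = 379.21 W/(m^2*K)


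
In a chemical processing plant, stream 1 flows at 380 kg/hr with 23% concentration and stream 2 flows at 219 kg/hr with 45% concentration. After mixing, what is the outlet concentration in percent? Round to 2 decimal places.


Mass balance on solute: F1*x1 + F2*x2 = F3*x3
F3 = F1 + F2 = 380 + 219 = 599 kg/hr
x3 = (F1*x1 + F2*x2)/F3
x3 = (380*0.23 + 219*0.45) / 599
x3 = 31.04%


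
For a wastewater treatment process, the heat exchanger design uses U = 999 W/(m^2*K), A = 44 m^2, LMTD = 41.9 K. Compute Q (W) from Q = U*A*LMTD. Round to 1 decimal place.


Q = U * A * LMTD
Q = 999 * 44 * 41.9
Q = 1841756.4 W


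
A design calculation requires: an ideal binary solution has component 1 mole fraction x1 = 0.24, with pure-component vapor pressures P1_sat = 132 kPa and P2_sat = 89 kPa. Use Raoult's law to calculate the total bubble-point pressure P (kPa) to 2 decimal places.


P = x1*P1_sat + x2*P2_sat
x2 = 1 - x1 = 1 - 0.24 = 0.76
P = 0.24*132 + 0.76*89
P = 31.68 + 67.64
P = 99.32 kPa


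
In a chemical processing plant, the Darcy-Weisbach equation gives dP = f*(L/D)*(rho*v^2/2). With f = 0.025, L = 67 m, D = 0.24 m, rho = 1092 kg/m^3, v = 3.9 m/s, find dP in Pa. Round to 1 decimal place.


dP = f * (L/D) * (rho*v^2/2)
dP = 0.025 * (67/0.24) * (1092*3.9^2/2)
L/D = 279.16666667
rho*v^2/2 = 1092*15.21/2 = 8304.66
dP = 0.025 * 279.16666667 * 8304.66
dP = 57959.6 Pa


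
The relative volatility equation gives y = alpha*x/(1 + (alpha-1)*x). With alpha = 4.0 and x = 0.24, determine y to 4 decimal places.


y = alpha*x / (1 + (alpha-1)*x)
y = 4.0*0.24 / (1 + (4.0-1)*0.24)
y = 0.96 / (1 + 0.72)
y = 0.96 / 1.72
y = 0.5581


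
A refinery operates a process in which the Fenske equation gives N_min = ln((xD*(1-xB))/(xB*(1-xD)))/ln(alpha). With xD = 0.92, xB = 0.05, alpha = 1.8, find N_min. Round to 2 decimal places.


N_min = ln((xD*(1-xB))/(xB*(1-xD))) / ln(alpha)
Numerator inside ln: 0.874 / 0.004 = 218.5
ln(218.5) = 5.386786
ln(alpha) = ln(1.8) = 0.587787
N_min = 5.386786 / 0.587787 = 9.16


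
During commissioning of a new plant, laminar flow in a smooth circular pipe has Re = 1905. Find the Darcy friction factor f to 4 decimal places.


f = 64 / Re
f = 64 / 1905
f = 0.0336


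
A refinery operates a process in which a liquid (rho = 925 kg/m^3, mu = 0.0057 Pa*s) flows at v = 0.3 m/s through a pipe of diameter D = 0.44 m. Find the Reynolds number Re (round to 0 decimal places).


Re = rho * v * D / mu
Re = 925 * 0.3 * 0.44 / 0.0057
Re = 122.1 / 0.0057
Re = 21421


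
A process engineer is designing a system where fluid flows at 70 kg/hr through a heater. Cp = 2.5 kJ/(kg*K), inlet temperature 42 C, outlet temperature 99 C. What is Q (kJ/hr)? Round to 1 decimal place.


Q = m_dot * Cp * (T2 - T1)
Q = 70 * 2.5 * (99 - 42)
Q = 70 * 2.5 * 57
Q = 9975.0 kJ/hr


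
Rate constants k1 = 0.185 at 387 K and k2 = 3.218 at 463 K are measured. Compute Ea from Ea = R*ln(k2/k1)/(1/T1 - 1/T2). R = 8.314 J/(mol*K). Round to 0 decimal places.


Ea = R * ln(k2/k1) / (1/T1 - 1/T2)
ln(k2/k1) = ln(3.218/0.185) = 2.8561595
1/T1 - 1/T2 = 1/387 - 1/463 = 0.000424152114
Ea = 8.314 * 2.8561595 / 0.000424152114
Ea = 55985 J/mol


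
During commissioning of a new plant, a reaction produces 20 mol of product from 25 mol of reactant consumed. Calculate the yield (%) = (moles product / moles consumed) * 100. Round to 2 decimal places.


Yield = (moles product / moles consumed) * 100%
Yield = (20 / 25) * 100
Yield = 0.8 * 100
Yield = 80.00%


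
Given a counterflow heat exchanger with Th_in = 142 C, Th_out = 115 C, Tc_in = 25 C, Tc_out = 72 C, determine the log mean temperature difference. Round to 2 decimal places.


dT1 = Th_in - Tc_out = 142 - 72 = 70
dT2 = Th_out - Tc_in = 115 - 25 = 90
LMTD = (dT1 - dT2) / ln(dT1/dT2)
LMTD = (70 - 90) / ln(70/90)
LMTD = 79.58 K


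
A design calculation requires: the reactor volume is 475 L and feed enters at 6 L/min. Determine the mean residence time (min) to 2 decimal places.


tau = V / v0
tau = 475 / 6
tau = 79.17 min


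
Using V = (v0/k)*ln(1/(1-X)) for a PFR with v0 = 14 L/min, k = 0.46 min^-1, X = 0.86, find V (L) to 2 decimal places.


V = (v0/k) * ln(1/(1-X))
V = (14/0.46) * ln(1/(1-0.86))
V = 30.434783 * ln(7.142857)
V = 30.434783 * 1.966113
V = 59.84 L


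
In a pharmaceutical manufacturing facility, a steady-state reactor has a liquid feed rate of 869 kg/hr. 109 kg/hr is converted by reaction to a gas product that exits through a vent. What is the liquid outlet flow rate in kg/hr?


Steady-state mass balance on the main outlet: F_out = F_in - F_removed
F_out = 869 - 109
F_out = 760 kg/hr


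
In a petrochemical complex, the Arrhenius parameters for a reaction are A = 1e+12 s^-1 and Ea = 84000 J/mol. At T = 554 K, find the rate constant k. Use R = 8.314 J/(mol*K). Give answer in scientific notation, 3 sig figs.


k = A * exp(-Ea/(R*T))
k = 1e+12 * exp(-84000 / (8.314 * 554))
k = 1e+12 * exp(-18.237256)
k = 1.20e+04


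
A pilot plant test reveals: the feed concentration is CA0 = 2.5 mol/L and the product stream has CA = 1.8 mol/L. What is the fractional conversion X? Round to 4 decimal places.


X = (CA0 - CA) / CA0
X = (2.5 - 1.8) / 2.5
X = 0.7 / 2.5
X = 0.2800


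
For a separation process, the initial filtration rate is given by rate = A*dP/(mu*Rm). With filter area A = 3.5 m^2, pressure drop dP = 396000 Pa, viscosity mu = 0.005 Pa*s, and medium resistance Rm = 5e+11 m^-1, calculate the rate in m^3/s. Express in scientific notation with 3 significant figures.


rate = A * dP / (mu * Rm)
rate = 3.5 * 396000 / (0.005 * 5e+11)
rate = 1386000.0 / 2.500e+09
rate = 5.54e-04 m^3/s


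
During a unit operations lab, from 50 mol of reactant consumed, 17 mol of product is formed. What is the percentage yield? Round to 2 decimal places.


Yield = (moles product / moles consumed) * 100%
Yield = (17 / 50) * 100
Yield = 0.34 * 100
Yield = 34.00%


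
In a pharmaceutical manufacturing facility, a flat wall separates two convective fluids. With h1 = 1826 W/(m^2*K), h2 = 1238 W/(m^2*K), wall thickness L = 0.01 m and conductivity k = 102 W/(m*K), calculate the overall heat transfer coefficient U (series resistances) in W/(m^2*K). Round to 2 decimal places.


1/U = 1/h1 + L/k + 1/h2
1/U = 1/1826 + 0.01/102 + 1/1238
1/U = 0.0005476451 + 9.80392e-05 + 0.0008077544
1/U = 0.0014534387
U = 688.02 W/(m^2*K)


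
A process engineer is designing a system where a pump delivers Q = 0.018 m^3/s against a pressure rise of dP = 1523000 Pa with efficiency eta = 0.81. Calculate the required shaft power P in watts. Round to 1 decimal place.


P = Q * dP / eta
P = 0.018 * 1523000 / 0.81
P = 27414.0 / 0.81
P = 33844.4 W


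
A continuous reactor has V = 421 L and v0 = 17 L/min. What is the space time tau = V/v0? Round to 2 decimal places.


tau = V / v0
tau = 421 / 17
tau = 24.76 min


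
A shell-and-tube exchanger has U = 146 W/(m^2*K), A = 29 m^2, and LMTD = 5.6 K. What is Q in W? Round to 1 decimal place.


Q = U * A * LMTD
Q = 146 * 29 * 5.6
Q = 23710.4 W


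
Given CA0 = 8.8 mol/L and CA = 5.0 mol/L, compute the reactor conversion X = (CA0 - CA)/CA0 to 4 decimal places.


X = (CA0 - CA) / CA0
X = (8.8 - 5.0) / 8.8
X = 3.8 / 8.8
X = 0.4318


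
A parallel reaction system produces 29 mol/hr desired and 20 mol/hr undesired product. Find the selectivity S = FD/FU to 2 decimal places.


S = desired product rate / undesired product rate
S = 29 / 20
S = 1.45


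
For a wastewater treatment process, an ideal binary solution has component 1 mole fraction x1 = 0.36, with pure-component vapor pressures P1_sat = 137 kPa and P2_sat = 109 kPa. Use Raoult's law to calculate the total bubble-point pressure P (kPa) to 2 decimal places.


P = x1*P1_sat + x2*P2_sat
x2 = 1 - x1 = 1 - 0.36 = 0.64
P = 0.36*137 + 0.64*109
P = 49.32 + 69.76
P = 119.08 kPa
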